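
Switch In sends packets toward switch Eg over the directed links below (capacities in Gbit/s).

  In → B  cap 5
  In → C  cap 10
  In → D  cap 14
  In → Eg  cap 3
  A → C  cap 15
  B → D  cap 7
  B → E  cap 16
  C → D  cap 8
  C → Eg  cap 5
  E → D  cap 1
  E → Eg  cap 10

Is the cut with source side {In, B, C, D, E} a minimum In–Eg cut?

No — its capacity is 18, but the minimum cut has capacity 13.

Given cut capacity: 3 + 5 + 10 = 18.
Augment In→Eg: bottleneck 3, flow now 3.
Augment In→C→Eg: bottleneck 5, flow now 8.
Augment In→B→E→Eg: bottleneck 5, flow now 13.
No augmenting path remains; maximum flow = 13.
In the residual graph, reachable from In: {In, C, D}.
Min-cut edges: In→B (5), In→Eg (3), C→Eg (5); capacity 5 + 3 + 5 = 13.
Cut capacity 18 exceeds the max flow 13, so it is not minimum.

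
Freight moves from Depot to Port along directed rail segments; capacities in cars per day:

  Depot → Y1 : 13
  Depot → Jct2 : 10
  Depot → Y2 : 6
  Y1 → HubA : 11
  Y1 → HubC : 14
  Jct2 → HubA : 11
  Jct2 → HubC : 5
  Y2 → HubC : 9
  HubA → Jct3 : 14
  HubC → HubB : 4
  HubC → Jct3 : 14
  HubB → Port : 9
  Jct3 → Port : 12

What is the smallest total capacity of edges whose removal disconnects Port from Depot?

Augment Depot→Y1→HubA→Jct3→Port: bottleneck 11, flow now 11.
Augment Depot→Y1→HubC→HubB→Port: bottleneck 2, flow now 13.
Augment Depot→Jct2→HubA→Jct3→Port: bottleneck 1, flow now 14.
Augment Depot→Jct2→HubC→HubB→Port: bottleneck 2, flow now 16.
No augmenting path remains; maximum flow = 16.
By max-flow min-cut, the minimum cut capacity equals the max flow.
In the residual graph, reachable from Depot: {Depot, Y1, Jct2, Y2, HubA, HubC, Jct3}.
Min-cut edges: HubC→HubB (4), Jct3→Port (12); capacity 4 + 12 = 16.

16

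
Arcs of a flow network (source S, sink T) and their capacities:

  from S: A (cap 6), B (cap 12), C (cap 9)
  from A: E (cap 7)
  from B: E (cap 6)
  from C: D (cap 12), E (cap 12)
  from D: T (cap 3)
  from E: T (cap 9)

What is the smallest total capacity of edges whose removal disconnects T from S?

Augment S→A→E→T: bottleneck 6, flow now 6.
Augment S→B→E→T: bottleneck 3, flow now 9.
Augment S→C→D→T: bottleneck 3, flow now 12.
No augmenting path remains; maximum flow = 12.
By max-flow min-cut, the minimum cut capacity equals the max flow.
In the residual graph, reachable from S: {S, A, B, C, D, E}.
Min-cut edges: D→T (3), E→T (9); capacity 3 + 9 = 12.

12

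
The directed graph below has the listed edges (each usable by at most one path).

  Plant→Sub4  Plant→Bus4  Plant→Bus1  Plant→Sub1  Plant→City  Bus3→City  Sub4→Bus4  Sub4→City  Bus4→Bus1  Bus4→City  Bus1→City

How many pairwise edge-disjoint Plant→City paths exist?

4

Assign every edge capacity 1; by Menger, the answer equals the max flow.
Path Plant→City (+1); total 1.
Path Plant→Sub4→City (+1); total 2.
Path Plant→Bus4→City (+1); total 3.
Path Plant→Bus1→City (+1); total 4.
No residual Plant→City path; max flow = 4.
Certifying cut of size 4: {Plant→Bus1, Plant→Bus4, Plant→City, Plant→Sub4}.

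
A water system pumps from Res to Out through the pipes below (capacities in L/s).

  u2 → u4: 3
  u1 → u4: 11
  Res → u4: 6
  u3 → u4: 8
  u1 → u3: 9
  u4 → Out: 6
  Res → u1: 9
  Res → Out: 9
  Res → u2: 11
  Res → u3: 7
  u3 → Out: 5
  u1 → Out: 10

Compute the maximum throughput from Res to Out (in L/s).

29

Augment Res→Out: bottleneck 9, flow now 9.
Augment Res→u1→Out: bottleneck 9, flow now 18.
Augment Res→u3→Out: bottleneck 5, flow now 23.
Augment Res→u4→Out: bottleneck 6, flow now 29.
No augmenting path remains; maximum flow = 29.
In the residual graph, reachable from Res: {Res, u2, u3, u4}.
Min-cut edges: Res→u1 (9), Res→Out (9), u3→Out (5), u4→Out (6); capacity 9 + 9 + 5 + 6 = 29.
This cut is saturated, so no flow can exceed 29.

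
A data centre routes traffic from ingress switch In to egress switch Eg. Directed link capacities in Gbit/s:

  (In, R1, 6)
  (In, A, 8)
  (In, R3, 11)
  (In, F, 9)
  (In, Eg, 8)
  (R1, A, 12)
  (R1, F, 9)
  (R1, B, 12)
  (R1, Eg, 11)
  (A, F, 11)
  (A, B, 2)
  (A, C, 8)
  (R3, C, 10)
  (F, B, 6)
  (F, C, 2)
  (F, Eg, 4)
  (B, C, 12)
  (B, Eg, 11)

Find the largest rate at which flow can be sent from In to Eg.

26

Augment In→Eg: bottleneck 8, flow now 8.
Augment In→R1→Eg: bottleneck 6, flow now 14.
Augment In→F→Eg: bottleneck 4, flow now 18.
Augment In→A→B→Eg: bottleneck 2, flow now 20.
Augment In→F→B→Eg: bottleneck 5, flow now 25.
Augment In→A→F→B→Eg: bottleneck 1, flow now 26.
No augmenting path remains; maximum flow = 26.
In the residual graph, reachable from In: {In, A, R3, F, C}.
Min-cut edges: In→R1 (6), In→Eg (8), A→B (2), F→B (6), F→Eg (4); capacity 6 + 8 + 2 + 6 + 4 = 26.
This cut is saturated, so no flow can exceed 26.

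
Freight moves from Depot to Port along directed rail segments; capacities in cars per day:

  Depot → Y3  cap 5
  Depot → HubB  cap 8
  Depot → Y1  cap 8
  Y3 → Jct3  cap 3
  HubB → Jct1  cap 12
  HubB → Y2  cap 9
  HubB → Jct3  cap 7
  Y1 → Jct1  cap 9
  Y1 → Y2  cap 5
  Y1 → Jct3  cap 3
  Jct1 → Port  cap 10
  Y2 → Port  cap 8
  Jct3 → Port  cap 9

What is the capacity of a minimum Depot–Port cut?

Augment Depot→Y3→Jct3→Port: bottleneck 3, flow now 3.
Augment Depot→HubB→Jct1→Port: bottleneck 8, flow now 11.
Augment Depot→Y1→Jct1→Port: bottleneck 2, flow now 13.
Augment Depot→Y1→Y2→Port: bottleneck 5, flow now 18.
Augment Depot→Y1→Jct3→Port: bottleneck 1, flow now 19.
No augmenting path remains; maximum flow = 19.
By max-flow min-cut, the minimum cut capacity equals the max flow.
In the residual graph, reachable from Depot: {Depot, Y3}.
Min-cut edges: Depot→HubB (8), Depot→Y1 (8), Y3→Jct3 (3); capacity 8 + 8 + 3 = 19.

19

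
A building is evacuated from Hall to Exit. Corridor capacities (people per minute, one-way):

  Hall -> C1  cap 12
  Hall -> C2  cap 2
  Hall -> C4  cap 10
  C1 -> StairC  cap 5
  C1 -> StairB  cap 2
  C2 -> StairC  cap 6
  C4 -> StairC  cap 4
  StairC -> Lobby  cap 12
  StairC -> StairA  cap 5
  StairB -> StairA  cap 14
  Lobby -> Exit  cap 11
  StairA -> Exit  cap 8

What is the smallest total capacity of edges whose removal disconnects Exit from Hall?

Augment Hall→C1→StairC→Lobby→Exit: bottleneck 5, flow now 5.
Augment Hall→C1→StairB→StairA→Exit: bottleneck 2, flow now 7.
Augment Hall→C2→StairC→Lobby→Exit: bottleneck 2, flow now 9.
Augment Hall→C4→StairC→Lobby→Exit: bottleneck 4, flow now 13.
No augmenting path remains; maximum flow = 13.
By max-flow min-cut, the minimum cut capacity equals the max flow.
In the residual graph, reachable from Hall: {Hall, C1, C4}.
Min-cut edges: Hall→C2 (2), C1→StairC (5), C1→StairB (2), C4→StairC (4); capacity 2 + 5 + 2 + 4 = 13.

13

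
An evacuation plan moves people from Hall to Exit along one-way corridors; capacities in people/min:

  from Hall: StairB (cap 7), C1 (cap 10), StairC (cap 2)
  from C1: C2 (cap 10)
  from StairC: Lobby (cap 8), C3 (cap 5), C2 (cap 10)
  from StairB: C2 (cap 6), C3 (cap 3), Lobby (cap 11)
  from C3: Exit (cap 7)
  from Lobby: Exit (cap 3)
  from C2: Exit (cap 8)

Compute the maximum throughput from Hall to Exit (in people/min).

16

Augment Hall→C1→C2→Exit: bottleneck 8, flow now 8.
Augment Hall→StairC→C3→Exit: bottleneck 2, flow now 10.
Augment Hall→StairB→C3→Exit: bottleneck 3, flow now 13.
Augment Hall→StairB→Lobby→Exit: bottleneck 3, flow now 16.
No augmenting path remains; maximum flow = 16.
In the residual graph, reachable from Hall: {Hall, C1, StairB, Lobby, C2}.
Min-cut edges: Hall→StairC (2), StairB→C3 (3), Lobby→Exit (3), C2→Exit (8); capacity 2 + 3 + 3 + 8 = 16.
This cut is saturated, so no flow can exceed 16.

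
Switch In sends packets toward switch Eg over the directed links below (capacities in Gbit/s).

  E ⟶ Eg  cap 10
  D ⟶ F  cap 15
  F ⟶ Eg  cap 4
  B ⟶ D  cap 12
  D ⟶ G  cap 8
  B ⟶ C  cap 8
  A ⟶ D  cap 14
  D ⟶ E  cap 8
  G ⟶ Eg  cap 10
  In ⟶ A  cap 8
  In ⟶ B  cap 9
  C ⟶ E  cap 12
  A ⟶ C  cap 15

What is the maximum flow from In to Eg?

17

Augment In→A→C→E→Eg: bottleneck 8, flow now 8.
Augment In→B→C→E→Eg: bottleneck 2, flow now 10.
Augment In→B→D→F→Eg: bottleneck 4, flow now 14.
Augment In→B→D→G→Eg: bottleneck 3, flow now 17.
No augmenting path remains; maximum flow = 17.
In the residual graph, reachable from In: {In}.
Min-cut edges: In→A (8), In→B (9); capacity 8 + 9 = 17.
This cut is saturated, so no flow can exceed 17.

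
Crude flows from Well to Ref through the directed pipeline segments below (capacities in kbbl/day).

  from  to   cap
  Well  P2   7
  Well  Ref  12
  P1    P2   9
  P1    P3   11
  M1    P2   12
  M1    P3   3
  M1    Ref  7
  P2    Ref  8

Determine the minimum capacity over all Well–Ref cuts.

Augment Well→Ref: bottleneck 12, flow now 12.
Augment Well→P2→Ref: bottleneck 7, flow now 19.
No augmenting path remains; maximum flow = 19.
By max-flow min-cut, the minimum cut capacity equals the max flow.
In the residual graph, reachable from Well: {Well}.
Min-cut edges: Well→P2 (7), Well→Ref (12); capacity 7 + 12 = 19.

19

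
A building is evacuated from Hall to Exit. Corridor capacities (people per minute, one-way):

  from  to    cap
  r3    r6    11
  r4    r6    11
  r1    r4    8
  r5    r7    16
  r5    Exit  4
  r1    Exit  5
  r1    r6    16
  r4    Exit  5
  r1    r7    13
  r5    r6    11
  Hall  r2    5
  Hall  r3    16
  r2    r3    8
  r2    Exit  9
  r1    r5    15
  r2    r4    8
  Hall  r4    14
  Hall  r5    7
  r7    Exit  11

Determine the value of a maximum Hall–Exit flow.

Augment Hall→r2→Exit: bottleneck 5, flow now 5.
Augment Hall→r4→Exit: bottleneck 5, flow now 10.
Augment Hall→r5→Exit: bottleneck 4, flow now 14.
Augment Hall→r5→r7→Exit: bottleneck 3, flow now 17.
No augmenting path remains; maximum flow = 17.
In the residual graph, reachable from Hall: {Hall, r3, r4, r6}.
Min-cut edges: Hall→r2 (5), Hall→r5 (7), r4→Exit (5); capacity 5 + 7 + 5 = 17.
This cut is saturated, so no flow can exceed 17.

17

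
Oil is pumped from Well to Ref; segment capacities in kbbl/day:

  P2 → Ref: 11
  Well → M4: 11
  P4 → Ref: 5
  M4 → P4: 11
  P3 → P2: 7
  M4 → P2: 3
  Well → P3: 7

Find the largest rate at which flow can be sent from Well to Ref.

15

Augment Well→P3→P2→Ref: bottleneck 7, flow now 7.
Augment Well→M4→P2→Ref: bottleneck 3, flow now 10.
Augment Well→M4→P4→Ref: bottleneck 5, flow now 15.
No augmenting path remains; maximum flow = 15.
In the residual graph, reachable from Well: {Well, M4, P4}.
Min-cut edges: Well→P3 (7), M4→P2 (3), P4→Ref (5); capacity 7 + 3 + 5 = 15.
This cut is saturated, so no flow can exceed 15.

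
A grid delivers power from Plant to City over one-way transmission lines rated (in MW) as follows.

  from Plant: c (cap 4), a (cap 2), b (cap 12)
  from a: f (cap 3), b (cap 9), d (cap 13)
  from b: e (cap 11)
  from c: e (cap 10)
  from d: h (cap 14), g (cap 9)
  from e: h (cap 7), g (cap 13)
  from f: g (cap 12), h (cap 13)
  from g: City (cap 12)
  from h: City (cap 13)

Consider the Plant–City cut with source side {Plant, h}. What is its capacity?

31

Edges leaving {Plant, h}: Plant→a (2), Plant→b (12), Plant→c (4), h→City (13).
Cut capacity = 2 + 12 + 4 + 13 = 31.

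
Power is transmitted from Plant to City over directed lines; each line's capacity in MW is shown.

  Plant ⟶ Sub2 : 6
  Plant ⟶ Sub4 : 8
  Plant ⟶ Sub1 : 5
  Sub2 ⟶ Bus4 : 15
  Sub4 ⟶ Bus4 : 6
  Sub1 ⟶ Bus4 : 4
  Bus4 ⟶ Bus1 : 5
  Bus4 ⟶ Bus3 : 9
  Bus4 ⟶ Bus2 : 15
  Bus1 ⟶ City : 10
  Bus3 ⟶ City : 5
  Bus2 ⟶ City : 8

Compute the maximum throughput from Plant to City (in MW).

Augment Plant→Sub2→Bus4→Bus1→City: bottleneck 5, flow now 5.
Augment Plant→Sub2→Bus4→Bus3→City: bottleneck 1, flow now 6.
Augment Plant→Sub4→Bus4→Bus3→City: bottleneck 4, flow now 10.
Augment Plant→Sub4→Bus4→Bus2→City: bottleneck 2, flow now 12.
Augment Plant→Sub1→Bus4→Bus2→City: bottleneck 4, flow now 16.
No augmenting path remains; maximum flow = 16.
In the residual graph, reachable from Plant: {Plant, Sub4, Sub1}.
Min-cut edges: Plant→Sub2 (6), Sub4→Bus4 (6), Sub1→Bus4 (4); capacity 6 + 6 + 4 = 16.
This cut is saturated, so no flow can exceed 16.

16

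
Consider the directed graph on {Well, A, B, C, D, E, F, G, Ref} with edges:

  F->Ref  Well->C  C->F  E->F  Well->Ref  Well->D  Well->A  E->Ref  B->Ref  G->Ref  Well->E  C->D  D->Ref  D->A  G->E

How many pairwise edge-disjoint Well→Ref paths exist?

4

Assign every edge capacity 1; by Menger, the answer equals the max flow.
Path Well→Ref (+1); total 1.
Path Well→D→Ref (+1); total 2.
Path Well→E→Ref (+1); total 3.
Path Well→C→F→Ref (+1); total 4.
No residual Well→Ref path; max flow = 4.
Certifying cut of size 4: {Well→C, Well→D, Well→E, Well→Ref}.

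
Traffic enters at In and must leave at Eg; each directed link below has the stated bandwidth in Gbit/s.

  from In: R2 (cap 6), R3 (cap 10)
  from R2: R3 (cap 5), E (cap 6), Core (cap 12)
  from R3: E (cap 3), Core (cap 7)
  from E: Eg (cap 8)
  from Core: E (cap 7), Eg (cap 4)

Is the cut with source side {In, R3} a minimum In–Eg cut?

Given cut capacity: 6 + 3 + 7 = 16.
Augment In→R2→E→Eg: bottleneck 6, flow now 6.
Augment In→R3→E→Eg: bottleneck 2, flow now 8.
Augment In→R3→Core→Eg: bottleneck 4, flow now 12.
No augmenting path remains; maximum flow = 12.
In the residual graph, reachable from In: {In, R2, R3, E, Core}.
Min-cut edges: E→Eg (8), Core→Eg (4); capacity 8 + 4 = 12.
Cut capacity 16 exceeds the max flow 12, so it is not minimum.

No — its capacity is 16, but the minimum cut has capacity 12.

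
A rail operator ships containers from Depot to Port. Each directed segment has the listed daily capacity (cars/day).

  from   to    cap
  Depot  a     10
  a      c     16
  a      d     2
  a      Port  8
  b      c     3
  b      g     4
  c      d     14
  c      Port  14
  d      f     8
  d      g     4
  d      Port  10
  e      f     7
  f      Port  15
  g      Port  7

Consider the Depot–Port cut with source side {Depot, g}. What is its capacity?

Edges leaving {Depot, g}: Depot→a (10), g→Port (7).
Cut capacity = 10 + 7 = 17.

17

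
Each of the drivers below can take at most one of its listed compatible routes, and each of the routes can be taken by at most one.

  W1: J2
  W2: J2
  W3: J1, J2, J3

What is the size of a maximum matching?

Unit-capacity flow: source→left, listed edges, right→sink; max matching = max flow.
Augmenting path W1→J2 (+1); matched 1.
Augmenting path W3→J1 (+1); matched 2.
No augmenting path remains; maximum matching = 2.
König certificate: {W3, J2} is a vertex cover of size 2 (every listed pair touches it), so no matching can be larger.

2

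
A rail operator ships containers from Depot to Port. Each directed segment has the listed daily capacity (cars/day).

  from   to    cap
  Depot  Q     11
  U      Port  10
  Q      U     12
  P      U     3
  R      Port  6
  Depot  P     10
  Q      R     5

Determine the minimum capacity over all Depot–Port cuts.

Augment Depot→P→U→Port: bottleneck 3, flow now 3.
Augment Depot→Q→R→Port: bottleneck 5, flow now 8.
Augment Depot→Q→U→Port: bottleneck 6, flow now 14.
No augmenting path remains; maximum flow = 14.
By max-flow min-cut, the minimum cut capacity equals the max flow.
In the residual graph, reachable from Depot: {Depot, P}.
Min-cut edges: Depot→Q (11), P→U (3); capacity 11 + 3 = 14.

14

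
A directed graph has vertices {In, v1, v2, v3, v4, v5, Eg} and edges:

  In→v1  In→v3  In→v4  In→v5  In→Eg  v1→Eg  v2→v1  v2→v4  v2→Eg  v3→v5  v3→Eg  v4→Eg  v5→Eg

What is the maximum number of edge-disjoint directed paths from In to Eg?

Assign every edge capacity 1; by Menger, the answer equals the max flow.
Path In→Eg (+1); total 1.
Path In→v1→Eg (+1); total 2.
Path In→v3→Eg (+1); total 3.
Path In→v4→Eg (+1); total 4.
Path In→v5→Eg (+1); total 5.
No residual In→Eg path; max flow = 5.
Certifying cut of size 5: {In→Eg, In→v1, In→v3, In→v4, In→v5}.

5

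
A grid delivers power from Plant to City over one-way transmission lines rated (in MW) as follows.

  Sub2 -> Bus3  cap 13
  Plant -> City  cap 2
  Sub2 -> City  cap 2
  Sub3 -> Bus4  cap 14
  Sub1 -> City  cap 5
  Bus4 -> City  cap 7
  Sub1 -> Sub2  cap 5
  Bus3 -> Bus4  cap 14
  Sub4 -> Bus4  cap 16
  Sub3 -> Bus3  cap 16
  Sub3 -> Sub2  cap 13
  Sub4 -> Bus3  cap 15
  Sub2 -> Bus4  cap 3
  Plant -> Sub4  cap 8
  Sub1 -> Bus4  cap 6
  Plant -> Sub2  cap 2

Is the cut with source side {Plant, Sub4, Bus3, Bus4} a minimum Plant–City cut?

Yes — it is a minimum cut (capacity 11).

Given cut capacity: 2 + 2 + 7 = 11.
Augment Plant→City: bottleneck 2, flow now 2.
Augment Plant→Sub2→City: bottleneck 2, flow now 4.
Augment Plant→Sub4→Bus4→City: bottleneck 7, flow now 11.
No augmenting path remains; maximum flow = 11.
Cut capacity 11 equals the max flow, so it is a minimum cut.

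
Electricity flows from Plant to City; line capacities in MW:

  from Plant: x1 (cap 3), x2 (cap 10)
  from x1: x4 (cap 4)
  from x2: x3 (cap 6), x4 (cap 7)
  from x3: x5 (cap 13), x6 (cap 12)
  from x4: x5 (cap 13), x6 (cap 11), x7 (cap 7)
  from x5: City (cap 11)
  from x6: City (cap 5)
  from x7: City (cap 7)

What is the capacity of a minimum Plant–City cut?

13

Augment Plant→x1→x4→x5→City: bottleneck 3, flow now 3.
Augment Plant→x2→x3→x5→City: bottleneck 6, flow now 9.
Augment Plant→x2→x4→x5→City: bottleneck 2, flow now 11.
Augment Plant→x2→x4→x6→City: bottleneck 2, flow now 13.
No augmenting path remains; maximum flow = 13.
By max-flow min-cut, the minimum cut capacity equals the max flow.
In the residual graph, reachable from Plant: {Plant}.
Min-cut edges: Plant→x1 (3), Plant→x2 (10); capacity 3 + 10 = 13.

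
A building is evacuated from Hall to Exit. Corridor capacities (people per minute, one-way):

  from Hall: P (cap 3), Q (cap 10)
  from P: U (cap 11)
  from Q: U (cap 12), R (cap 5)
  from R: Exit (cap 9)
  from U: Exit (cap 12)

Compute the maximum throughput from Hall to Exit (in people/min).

13

Augment Hall→P→U→Exit: bottleneck 3, flow now 3.
Augment Hall→Q→R→Exit: bottleneck 5, flow now 8.
Augment Hall→Q→U→Exit: bottleneck 5, flow now 13.
No augmenting path remains; maximum flow = 13.
In the residual graph, reachable from Hall: {Hall}.
Min-cut edges: Hall→P (3), Hall→Q (10); capacity 3 + 10 = 13.
This cut is saturated, so no flow can exceed 13.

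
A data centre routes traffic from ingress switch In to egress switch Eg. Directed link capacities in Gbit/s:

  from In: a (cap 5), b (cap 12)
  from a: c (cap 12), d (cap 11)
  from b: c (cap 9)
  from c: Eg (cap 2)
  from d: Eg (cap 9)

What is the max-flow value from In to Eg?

Augment In→a→c→Eg: bottleneck 2, flow now 2.
Augment In→a→d→Eg: bottleneck 3, flow now 5.
Augment In→b→c→a→d→Eg: bottleneck 2, flow now 7. (uses reverse residual edge)
No augmenting path remains; maximum flow = 7.
In the residual graph, reachable from In: {In, b, c}.
Min-cut edges: In→a (5), c→Eg (2); capacity 5 + 2 = 7.
This cut is saturated, so no flow can exceed 7.

7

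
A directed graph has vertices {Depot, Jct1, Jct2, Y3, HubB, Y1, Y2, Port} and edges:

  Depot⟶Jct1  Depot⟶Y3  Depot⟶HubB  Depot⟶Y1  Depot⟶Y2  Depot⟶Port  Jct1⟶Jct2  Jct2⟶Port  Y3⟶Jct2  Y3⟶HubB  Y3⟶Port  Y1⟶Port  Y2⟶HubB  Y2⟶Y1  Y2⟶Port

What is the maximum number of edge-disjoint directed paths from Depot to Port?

Assign every edge capacity 1; by Menger, the answer equals the max flow.
Path Depot→Port (+1); total 1.
Path Depot→Y3→Port (+1); total 2.
Path Depot→Y1→Port (+1); total 3.
Path Depot→Y2→Port (+1); total 4.
Path Depot→Jct1→Jct2→Port (+1); total 5.
No residual Depot→Port path; max flow = 5.
Certifying cut of size 5: {Depot→Jct1, Depot→Port, Depot→Y1, Depot→Y2, Depot→Y3}.

5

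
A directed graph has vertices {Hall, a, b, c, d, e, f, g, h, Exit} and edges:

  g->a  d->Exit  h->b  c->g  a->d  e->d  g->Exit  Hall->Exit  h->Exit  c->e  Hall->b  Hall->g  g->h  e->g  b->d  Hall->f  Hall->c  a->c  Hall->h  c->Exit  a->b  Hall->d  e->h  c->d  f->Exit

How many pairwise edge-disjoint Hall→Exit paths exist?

6

Assign every edge capacity 1; by Menger, the answer equals the max flow.
Path Hall→Exit (+1); total 1.
Path Hall→c→Exit (+1); total 2.
Path Hall→d→Exit (+1); total 3.
Path Hall→f→Exit (+1); total 4.
Path Hall→g→Exit (+1); total 5.
Path Hall→h→Exit (+1); total 6.
No residual Hall→Exit path; max flow = 6.
Certifying cut of size 6: {Hall→Exit, Hall→c, Hall→f, Hall→g, Hall→h, d→Exit}.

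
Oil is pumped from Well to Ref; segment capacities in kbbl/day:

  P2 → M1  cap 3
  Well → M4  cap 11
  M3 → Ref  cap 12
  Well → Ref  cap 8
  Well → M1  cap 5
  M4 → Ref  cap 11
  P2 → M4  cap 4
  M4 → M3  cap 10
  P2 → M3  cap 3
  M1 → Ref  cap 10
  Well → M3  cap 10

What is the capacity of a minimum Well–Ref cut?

34

Augment Well→Ref: bottleneck 8, flow now 8.
Augment Well→M1→Ref: bottleneck 5, flow now 13.
Augment Well→M4→Ref: bottleneck 11, flow now 24.
Augment Well→M3→Ref: bottleneck 10, flow now 34.
No augmenting path remains; maximum flow = 34.
By max-flow min-cut, the minimum cut capacity equals the max flow.
In the residual graph, reachable from Well: {Well}.
Min-cut edges: Well→M1 (5), Well→M4 (11), Well→M3 (10), Well→Ref (8); capacity 5 + 11 + 10 + 8 = 34.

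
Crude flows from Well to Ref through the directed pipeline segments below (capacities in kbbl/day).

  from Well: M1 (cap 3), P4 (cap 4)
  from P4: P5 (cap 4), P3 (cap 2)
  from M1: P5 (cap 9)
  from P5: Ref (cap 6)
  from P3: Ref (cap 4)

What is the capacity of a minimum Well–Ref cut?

Augment Well→P4→P5→Ref: bottleneck 4, flow now 4.
Augment Well→M1→P5→Ref: bottleneck 2, flow now 6.
Augment Well→M1→P5→P4→P3→Ref: bottleneck 1, flow now 7. (uses reverse residual edge)
No augmenting path remains; maximum flow = 7.
By max-flow min-cut, the minimum cut capacity equals the max flow.
In the residual graph, reachable from Well: {Well}.
Min-cut edges: Well→P4 (4), Well→M1 (3); capacity 4 + 3 = 7.

7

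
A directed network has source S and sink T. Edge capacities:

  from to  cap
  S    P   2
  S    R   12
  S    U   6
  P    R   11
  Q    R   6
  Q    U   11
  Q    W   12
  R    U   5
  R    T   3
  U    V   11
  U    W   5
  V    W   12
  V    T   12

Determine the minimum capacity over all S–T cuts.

14

Augment S→R→T: bottleneck 3, flow now 3.
Augment S→U→V→T: bottleneck 6, flow now 9.
Augment S→R→U→V→T: bottleneck 5, flow now 14.
No augmenting path remains; maximum flow = 14.
By max-flow min-cut, the minimum cut capacity equals the max flow.
In the residual graph, reachable from S: {S, P, R}.
Min-cut edges: S→U (6), R→U (5), R→T (3); capacity 6 + 5 + 3 = 14.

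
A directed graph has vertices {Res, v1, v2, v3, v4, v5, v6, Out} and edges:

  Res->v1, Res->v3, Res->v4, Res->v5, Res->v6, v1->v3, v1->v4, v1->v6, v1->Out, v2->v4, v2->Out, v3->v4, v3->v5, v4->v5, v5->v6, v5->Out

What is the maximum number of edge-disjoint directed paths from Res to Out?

Assign every edge capacity 1; by Menger, the answer equals the max flow.
Path Res→v1→Out (+1); total 1.
Path Res→v5→Out (+1); total 2.
No residual Res→Out path; max flow = 2.
Certifying cut of size 2: {Res→v1, v5→Out}.

2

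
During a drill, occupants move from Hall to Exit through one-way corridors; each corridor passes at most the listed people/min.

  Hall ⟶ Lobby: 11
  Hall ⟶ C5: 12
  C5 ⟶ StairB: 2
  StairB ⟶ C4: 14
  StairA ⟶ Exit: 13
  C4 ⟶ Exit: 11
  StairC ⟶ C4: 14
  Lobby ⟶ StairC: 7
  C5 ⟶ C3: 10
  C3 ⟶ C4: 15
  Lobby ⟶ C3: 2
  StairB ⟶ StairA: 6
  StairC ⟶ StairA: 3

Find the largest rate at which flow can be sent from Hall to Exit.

Augment Hall→C5→C3→C4→Exit: bottleneck 10, flow now 10.
Augment Hall→C5→StairB→C4→Exit: bottleneck 1, flow now 11.
Augment Hall→C5→StairB→StairA→Exit: bottleneck 1, flow now 12.
Augment Hall→Lobby→StairC→StairA→Exit: bottleneck 3, flow now 15.
Augment Hall→Lobby→StairC→C4→StairB→StairA→Exit: bottleneck 1, flow now 16. (uses reverse residual edge)
No augmenting path remains; maximum flow = 16.
In the residual graph, reachable from Hall: {Hall, C5, Lobby, StairC, C3, C4}.
Min-cut edges: C5→StairB (2), StairC→StairA (3), C4→Exit (11); capacity 2 + 3 + 11 = 16.
This cut is saturated, so no flow can exceed 16.

16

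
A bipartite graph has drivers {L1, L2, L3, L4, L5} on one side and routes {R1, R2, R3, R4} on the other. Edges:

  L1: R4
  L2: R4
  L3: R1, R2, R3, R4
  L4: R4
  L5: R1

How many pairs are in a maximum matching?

Unit-capacity flow: source→left, listed edges, right→sink; max matching = max flow.
Augmenting path L1→R4 (+1); matched 1.
Augmenting path L3→R1 (+1); matched 2.
Augmenting path L5→R1→L3→R2 (+1); matched 3.
No augmenting path remains; maximum matching = 3.
König certificate: {L3, L5, R4} is a vertex cover of size 3 (every listed pair touches it), so no matching can be larger.

3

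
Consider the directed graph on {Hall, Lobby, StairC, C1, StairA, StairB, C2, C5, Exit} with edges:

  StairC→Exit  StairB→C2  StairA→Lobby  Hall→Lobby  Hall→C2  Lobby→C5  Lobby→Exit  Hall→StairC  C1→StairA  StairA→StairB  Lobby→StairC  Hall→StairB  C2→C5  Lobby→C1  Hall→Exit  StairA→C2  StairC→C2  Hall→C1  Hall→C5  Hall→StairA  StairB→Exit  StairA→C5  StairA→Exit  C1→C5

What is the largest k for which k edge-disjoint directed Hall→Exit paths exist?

5

Assign every edge capacity 1; by Menger, the answer equals the max flow.
Path Hall→Exit (+1); total 1.
Path Hall→Lobby→Exit (+1); total 2.
Path Hall→StairC→Exit (+1); total 3.
Path Hall→StairA→Exit (+1); total 4.
Path Hall→StairB→Exit (+1); total 5.
No residual Hall→Exit path; max flow = 5.
Certifying cut of size 5: {Hall→Exit, Lobby→Exit, StairA→Exit, StairB→Exit, StairC→Exit}.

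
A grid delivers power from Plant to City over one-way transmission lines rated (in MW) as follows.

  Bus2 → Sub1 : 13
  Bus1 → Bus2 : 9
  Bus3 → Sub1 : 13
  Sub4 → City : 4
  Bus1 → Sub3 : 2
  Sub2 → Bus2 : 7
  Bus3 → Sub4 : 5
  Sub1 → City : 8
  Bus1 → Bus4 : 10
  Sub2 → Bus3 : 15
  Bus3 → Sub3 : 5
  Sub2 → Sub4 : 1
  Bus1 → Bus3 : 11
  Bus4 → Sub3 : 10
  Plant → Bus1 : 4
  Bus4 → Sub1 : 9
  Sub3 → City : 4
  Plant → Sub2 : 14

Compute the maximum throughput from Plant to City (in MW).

Augment Plant→Sub2→Sub4→City: bottleneck 1, flow now 1.
Augment Plant→Bus1→Sub3→City: bottleneck 2, flow now 3.
Augment Plant→Sub2→Bus3→Sub3→City: bottleneck 2, flow now 5.
Augment Plant→Sub2→Bus3→Sub4→City: bottleneck 3, flow now 8.
Augment Plant→Sub2→Bus3→Sub1→City: bottleneck 8, flow now 16.
No augmenting path remains; maximum flow = 16.
In the residual graph, reachable from Plant: {Plant, Sub2, Bus1, Bus4, Bus3, Bus2, Sub3, Sub4, Sub1}.
Min-cut edges: Sub3→City (4), Sub4→City (4), Sub1→City (8); capacity 4 + 4 + 8 = 16.
This cut is saturated, so no flow can exceed 16.

16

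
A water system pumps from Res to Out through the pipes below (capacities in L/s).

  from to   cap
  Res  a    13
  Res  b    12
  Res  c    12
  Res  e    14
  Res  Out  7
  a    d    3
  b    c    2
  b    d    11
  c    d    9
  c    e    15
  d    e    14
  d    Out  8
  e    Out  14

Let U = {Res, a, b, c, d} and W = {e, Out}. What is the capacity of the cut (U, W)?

Edges leaving {Res, a, b, c, d}: Res→e (14), Res→Out (7), c→e (15), d→e (14), d→Out (8).
Cut capacity = 14 + 7 + 15 + 14 + 8 = 58.

58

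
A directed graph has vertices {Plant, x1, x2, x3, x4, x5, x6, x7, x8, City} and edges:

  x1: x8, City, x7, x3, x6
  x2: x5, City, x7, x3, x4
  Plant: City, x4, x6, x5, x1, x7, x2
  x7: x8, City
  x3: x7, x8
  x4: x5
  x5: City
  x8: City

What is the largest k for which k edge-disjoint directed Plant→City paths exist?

Assign every edge capacity 1; by Menger, the answer equals the max flow.
Path Plant→City (+1); total 1.
Path Plant→x1→City (+1); total 2.
Path Plant→x2→City (+1); total 3.
Path Plant→x5→City (+1); total 4.
Path Plant→x7→City (+1); total 5.
No residual Plant→City path; max flow = 5.
Certifying cut of size 5: {Plant→City, Plant→x1, Plant→x2, Plant→x7, x5→City}.

5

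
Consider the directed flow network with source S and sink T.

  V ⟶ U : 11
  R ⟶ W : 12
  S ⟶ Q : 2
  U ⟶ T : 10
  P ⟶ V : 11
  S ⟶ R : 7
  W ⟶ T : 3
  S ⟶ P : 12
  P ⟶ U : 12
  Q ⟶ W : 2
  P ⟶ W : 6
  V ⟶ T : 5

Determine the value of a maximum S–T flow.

15

Augment S→P→U→T: bottleneck 10, flow now 10.
Augment S→P→V→T: bottleneck 2, flow now 12.
Augment S→Q→W→T: bottleneck 2, flow now 14.
Augment S→R→W→T: bottleneck 1, flow now 15.
No augmenting path remains; maximum flow = 15.
In the residual graph, reachable from S: {S, Q, R, W}.
Min-cut edges: S→P (12), W→T (3); capacity 12 + 3 = 15.
This cut is saturated, so no flow can exceed 15.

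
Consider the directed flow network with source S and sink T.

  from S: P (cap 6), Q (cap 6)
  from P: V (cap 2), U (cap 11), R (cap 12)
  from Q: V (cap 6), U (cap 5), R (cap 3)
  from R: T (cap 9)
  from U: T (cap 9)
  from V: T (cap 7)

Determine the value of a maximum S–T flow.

Augment S→P→R→T: bottleneck 6, flow now 6.
Augment S→Q→R→T: bottleneck 3, flow now 9.
Augment S→Q→U→T: bottleneck 3, flow now 12.
No augmenting path remains; maximum flow = 12.
In the residual graph, reachable from S: {S}.
Min-cut edges: S→P (6), S→Q (6); capacity 6 + 6 = 12.
This cut is saturated, so no flow can exceed 12.

12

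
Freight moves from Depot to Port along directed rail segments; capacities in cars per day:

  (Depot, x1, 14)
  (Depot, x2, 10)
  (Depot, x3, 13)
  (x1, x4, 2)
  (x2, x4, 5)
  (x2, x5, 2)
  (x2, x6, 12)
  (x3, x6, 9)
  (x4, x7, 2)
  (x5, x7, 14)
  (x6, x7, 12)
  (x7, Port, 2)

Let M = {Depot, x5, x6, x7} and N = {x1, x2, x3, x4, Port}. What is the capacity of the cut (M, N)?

Edges leaving {Depot, x5, x6, x7}: Depot→x1 (14), Depot→x2 (10), Depot→x3 (13), x7→Port (2).
Cut capacity = 14 + 10 + 13 + 2 = 39.

39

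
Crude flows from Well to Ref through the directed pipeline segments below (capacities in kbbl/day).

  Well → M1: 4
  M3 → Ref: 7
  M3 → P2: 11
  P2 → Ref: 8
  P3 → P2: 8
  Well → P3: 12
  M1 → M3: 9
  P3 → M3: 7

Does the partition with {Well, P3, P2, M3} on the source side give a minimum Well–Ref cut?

Given cut capacity: 4 + 8 + 7 = 19.
Augment Well→P3→P2→Ref: bottleneck 8, flow now 8.
Augment Well→P3→M3→Ref: bottleneck 4, flow now 12.
Augment Well→M1→M3→Ref: bottleneck 3, flow now 15.
No augmenting path remains; maximum flow = 15.
In the residual graph, reachable from Well: {Well, P3, M1, P2, M3}.
Min-cut edges: P2→Ref (8), M3→Ref (7); capacity 8 + 7 = 15.
Cut capacity 19 exceeds the max flow 15, so it is not minimum.

No — its capacity is 19, but the minimum cut has capacity 15.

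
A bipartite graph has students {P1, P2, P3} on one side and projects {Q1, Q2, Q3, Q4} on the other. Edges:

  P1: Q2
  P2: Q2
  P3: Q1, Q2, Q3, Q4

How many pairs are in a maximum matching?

2

Unit-capacity flow: source→left, listed edges, right→sink; max matching = max flow.
Augmenting path P1→Q2 (+1); matched 1.
Augmenting path P3→Q1 (+1); matched 2.
No augmenting path remains; maximum matching = 2.
König certificate: {P3, Q2} is a vertex cover of size 2 (every listed pair touches it), so no matching can be larger.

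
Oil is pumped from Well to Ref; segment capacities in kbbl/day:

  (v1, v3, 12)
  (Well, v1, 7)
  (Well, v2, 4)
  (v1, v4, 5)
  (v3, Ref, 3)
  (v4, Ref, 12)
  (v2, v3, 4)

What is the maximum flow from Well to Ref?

8

Augment Well→v1→v3→Ref: bottleneck 3, flow now 3.
Augment Well→v1→v4→Ref: bottleneck 4, flow now 7.
Augment Well→v2→v3→v1→v4→Ref: bottleneck 1, flow now 8. (uses reverse residual edge)
No augmenting path remains; maximum flow = 8.
In the residual graph, reachable from Well: {Well, v1, v2, v3}.
Min-cut edges: v1→v4 (5), v3→Ref (3); capacity 5 + 3 = 8.
This cut is saturated, so no flow can exceed 8.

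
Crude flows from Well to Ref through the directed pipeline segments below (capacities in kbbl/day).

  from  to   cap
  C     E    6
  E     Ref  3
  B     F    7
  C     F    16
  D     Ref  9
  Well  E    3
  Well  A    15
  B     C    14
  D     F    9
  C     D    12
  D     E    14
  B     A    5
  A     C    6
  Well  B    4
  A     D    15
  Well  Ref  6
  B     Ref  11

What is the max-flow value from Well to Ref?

Augment Well→Ref: bottleneck 6, flow now 6.
Augment Well→B→Ref: bottleneck 4, flow now 10.
Augment Well→E→Ref: bottleneck 3, flow now 13.
Augment Well→A→D→Ref: bottleneck 9, flow now 22.
No augmenting path remains; maximum flow = 22.
In the residual graph, reachable from Well: {Well, A, C, D, E, F}.
Min-cut edges: Well→B (4), Well→Ref (6), D→Ref (9), E→Ref (3); capacity 4 + 6 + 9 + 3 = 22.
This cut is saturated, so no flow can exceed 22.

22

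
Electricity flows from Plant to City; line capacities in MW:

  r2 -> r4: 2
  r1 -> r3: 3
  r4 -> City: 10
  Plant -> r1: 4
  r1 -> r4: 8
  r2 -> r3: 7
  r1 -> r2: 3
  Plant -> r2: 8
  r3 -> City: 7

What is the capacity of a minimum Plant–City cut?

Augment Plant→r1→r3→City: bottleneck 3, flow now 3.
Augment Plant→r1→r4→City: bottleneck 1, flow now 4.
Augment Plant→r2→r3→City: bottleneck 4, flow now 8.
Augment Plant→r2→r4→City: bottleneck 2, flow now 10.
Augment Plant→r2→r3→r1→r4→City: bottleneck 2, flow now 12. (uses reverse residual edge)
No augmenting path remains; maximum flow = 12.
By max-flow min-cut, the minimum cut capacity equals the max flow.
In the residual graph, reachable from Plant: {Plant}.
Min-cut edges: Plant→r1 (4), Plant→r2 (8); capacity 4 + 8 = 12.

12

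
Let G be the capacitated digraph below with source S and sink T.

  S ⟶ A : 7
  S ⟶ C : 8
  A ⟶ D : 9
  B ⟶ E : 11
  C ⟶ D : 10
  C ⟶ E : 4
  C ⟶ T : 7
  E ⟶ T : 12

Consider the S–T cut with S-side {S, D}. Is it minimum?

Given cut capacity: 7 + 8 = 15.
Augment S→C→T: bottleneck 7, flow now 7.
Augment S→C→E→T: bottleneck 1, flow now 8.
No augmenting path remains; maximum flow = 8.
In the residual graph, reachable from S: {S, A, D}.
Min-cut edges: S→C (8); capacity 8 = 8.
Cut capacity 15 exceeds the max flow 8, so it is not minimum.

No — its capacity is 15, but the minimum cut has capacity 8.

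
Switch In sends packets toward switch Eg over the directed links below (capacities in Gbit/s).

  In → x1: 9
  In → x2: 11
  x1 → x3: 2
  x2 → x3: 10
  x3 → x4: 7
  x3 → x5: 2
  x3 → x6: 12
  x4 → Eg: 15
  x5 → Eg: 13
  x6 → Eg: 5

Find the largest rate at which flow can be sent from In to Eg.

12

Augment In→x1→x3→x4→Eg: bottleneck 2, flow now 2.
Augment In→x2→x3→x4→Eg: bottleneck 5, flow now 7.
Augment In→x2→x3→x5→Eg: bottleneck 2, flow now 9.
Augment In→x2→x3→x6→Eg: bottleneck 3, flow now 12.
No augmenting path remains; maximum flow = 12.
In the residual graph, reachable from In: {In, x1, x2}.
Min-cut edges: x1→x3 (2), x2→x3 (10); capacity 2 + 10 = 12.
This cut is saturated, so no flow can exceed 12.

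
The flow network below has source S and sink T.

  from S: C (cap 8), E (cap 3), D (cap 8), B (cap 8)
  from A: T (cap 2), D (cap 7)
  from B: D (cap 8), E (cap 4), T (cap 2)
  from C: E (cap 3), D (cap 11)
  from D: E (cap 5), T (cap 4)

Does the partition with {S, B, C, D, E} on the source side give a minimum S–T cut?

Given cut capacity: 2 + 4 = 6.
Augment S→B→T: bottleneck 2, flow now 2.
Augment S→D→T: bottleneck 4, flow now 6.
No augmenting path remains; maximum flow = 6.
Cut capacity 6 equals the max flow, so it is a minimum cut.

Yes — it is a minimum cut (capacity 6).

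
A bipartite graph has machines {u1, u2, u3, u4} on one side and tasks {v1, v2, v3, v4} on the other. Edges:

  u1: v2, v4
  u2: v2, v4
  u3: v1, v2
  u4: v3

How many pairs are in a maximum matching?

4

Unit-capacity flow: source→left, listed edges, right→sink; max matching = max flow.
Augmenting path u1→v2 (+1); matched 1.
Augmenting path u2→v4 (+1); matched 2.
Augmenting path u3→v1 (+1); matched 3.
Augmenting path u4→v3 (+1); matched 4.
No augmenting path remains; maximum matching = 4.
König certificate: {u1, u2, u3, u4} is a vertex cover of size 4 (every listed pair touches it), so no matching can be larger.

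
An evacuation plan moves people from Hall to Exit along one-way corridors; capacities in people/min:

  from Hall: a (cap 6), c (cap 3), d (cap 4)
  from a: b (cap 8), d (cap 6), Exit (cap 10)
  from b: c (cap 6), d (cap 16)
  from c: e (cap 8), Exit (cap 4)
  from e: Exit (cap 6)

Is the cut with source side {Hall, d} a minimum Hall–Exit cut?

Yes — it is a minimum cut (capacity 9).

Given cut capacity: 6 + 3 = 9.
Augment Hall→a→Exit: bottleneck 6, flow now 6.
Augment Hall→c→Exit: bottleneck 3, flow now 9.
No augmenting path remains; maximum flow = 9.
Cut capacity 9 equals the max flow, so it is a minimum cut.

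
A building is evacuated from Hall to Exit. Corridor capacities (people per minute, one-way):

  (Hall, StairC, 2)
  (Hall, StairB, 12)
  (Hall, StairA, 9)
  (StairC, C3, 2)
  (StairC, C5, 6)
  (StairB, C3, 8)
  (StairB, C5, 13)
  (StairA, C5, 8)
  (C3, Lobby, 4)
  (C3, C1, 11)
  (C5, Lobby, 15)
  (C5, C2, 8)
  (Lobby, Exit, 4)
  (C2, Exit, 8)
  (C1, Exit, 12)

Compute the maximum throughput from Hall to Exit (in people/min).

22

Augment Hall→StairC→C3→Lobby→Exit: bottleneck 2, flow now 2.
Augment Hall→StairB→C3→Lobby→Exit: bottleneck 2, flow now 4.
Augment Hall→StairB→C3→C1→Exit: bottleneck 6, flow now 10.
Augment Hall→StairB→C5→C2→Exit: bottleneck 4, flow now 14.
Augment Hall→StairA→C5→C2→Exit: bottleneck 4, flow now 18.
Augment Hall→StairA→C5→Lobby→C3→C1→Exit: bottleneck 4, flow now 22. (uses reverse residual edge)
No augmenting path remains; maximum flow = 22.
In the residual graph, reachable from Hall: {Hall, StairA}.
Min-cut edges: Hall→StairC (2), Hall→StairB (12), StairA→C5 (8); capacity 2 + 12 + 8 = 22.
This cut is saturated, so no flow can exceed 22.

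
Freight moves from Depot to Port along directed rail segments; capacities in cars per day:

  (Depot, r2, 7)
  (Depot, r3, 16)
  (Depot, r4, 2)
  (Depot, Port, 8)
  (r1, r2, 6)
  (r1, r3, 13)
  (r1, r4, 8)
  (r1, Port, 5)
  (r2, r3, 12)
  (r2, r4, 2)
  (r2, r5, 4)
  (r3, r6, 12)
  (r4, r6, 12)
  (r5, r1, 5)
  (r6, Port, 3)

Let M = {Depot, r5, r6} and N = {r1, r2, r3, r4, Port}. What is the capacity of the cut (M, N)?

Edges leaving {Depot, r5, r6}: Depot→r2 (7), Depot→r3 (16), Depot→r4 (2), Depot→Port (8), r5→r1 (5), r6→Port (3).
Cut capacity = 7 + 16 + 2 + 8 + 5 + 3 = 41.

41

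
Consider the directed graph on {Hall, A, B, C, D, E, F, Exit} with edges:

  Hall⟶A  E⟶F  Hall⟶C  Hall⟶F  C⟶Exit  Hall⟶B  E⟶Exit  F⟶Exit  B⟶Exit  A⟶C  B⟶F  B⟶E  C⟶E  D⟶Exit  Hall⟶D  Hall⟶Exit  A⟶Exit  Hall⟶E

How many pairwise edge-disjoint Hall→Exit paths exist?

Assign every edge capacity 1; by Menger, the answer equals the max flow.
Path Hall→Exit (+1); total 1.
Path Hall→A→Exit (+1); total 2.
Path Hall→B→Exit (+1); total 3.
Path Hall→C→Exit (+1); total 4.
Path Hall→D→Exit (+1); total 5.
Path Hall→E→Exit (+1); total 6.
Path Hall→F→Exit (+1); total 7.
No residual Hall→Exit path; max flow = 7.
Certifying cut of size 7: {Hall→A, Hall→B, Hall→C, Hall→D, Hall→E, Hall→Exit, Hall→F}.

7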